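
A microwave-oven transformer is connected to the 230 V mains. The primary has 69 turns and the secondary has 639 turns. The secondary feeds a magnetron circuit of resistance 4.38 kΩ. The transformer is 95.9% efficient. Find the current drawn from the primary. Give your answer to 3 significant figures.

V_s = 230 × 639/69 = 2130.0 V.
I_s = V_s/R = 2130.0/4380 = 0.48630 A.
P_out = V_s I_s = 2130.0 × 0.48630 = 1035.8 W.
P_in = P_out/η = 1035.8/0.959 = 1080.1 W.
I_p = P_in/V_p = 1080.1/230 = 4.70 A.

I_p ≈ 4.70 A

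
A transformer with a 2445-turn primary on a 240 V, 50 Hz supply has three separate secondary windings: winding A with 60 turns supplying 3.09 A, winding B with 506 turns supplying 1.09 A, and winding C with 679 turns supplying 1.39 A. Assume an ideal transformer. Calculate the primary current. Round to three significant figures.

V_A = 240 × 60/2445 = 5.8896 V; V_B = 240 × 506/2445 = 49.669 V; V_C = 240 × 679/2445 = 66.650 V.
P_out = V_A I_A + V_B I_B + V_C I_C = 5.8896×3.09 + 49.669×1.09 + 66.650×1.39 = 18.199 + 54.139 + 92.644 = 164.98 W.
Ideal ⇒ P_in = P_out, so I_p = P_out/V_p = 164.98/240 = 0.687 A.

I_p ≈ 0.687 A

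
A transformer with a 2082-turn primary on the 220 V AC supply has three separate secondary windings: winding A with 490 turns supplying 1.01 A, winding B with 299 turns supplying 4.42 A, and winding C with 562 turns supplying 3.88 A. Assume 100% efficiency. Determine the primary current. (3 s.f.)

V_A = 220 × 490/2082 = 51.777 V; V_B = 220 × 299/2082 = 31.595 V; V_C = 220 × 562/2082 = 59.385 V.
P_out = V_A I_A + V_B I_B + V_C I_C = 51.777×1.01 + 31.595×4.42 + 59.385×3.88 = 52.295 + 139.65 + 230.41 = 422.36 W.
Ideal ⇒ P_in = P_out, so I_p = P_out/V_p = 422.36/220 = 1.92 A.

I_p ≈ 1.92 A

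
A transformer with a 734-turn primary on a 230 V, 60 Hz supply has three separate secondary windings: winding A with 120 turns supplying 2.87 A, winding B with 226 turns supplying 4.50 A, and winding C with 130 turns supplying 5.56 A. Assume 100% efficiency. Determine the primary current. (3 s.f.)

I_p ≈ 2.84 A

V_A = 230 × 120/734 = 37.602 V; V_B = 230 × 226/734 = 70.817 V; V_C = 230 × 130/734 = 40.736 V.
P_out = V_A I_A + V_B I_B + V_C I_C = 37.602×2.87 + 70.817×4.50 + 40.736×5.56 = 107.92 + 318.68 + 226.49 = 653.09 W.
Ideal ⇒ P_in = P_out, so I_p = P_out/V_p = 653.09/230 = 2.84 A.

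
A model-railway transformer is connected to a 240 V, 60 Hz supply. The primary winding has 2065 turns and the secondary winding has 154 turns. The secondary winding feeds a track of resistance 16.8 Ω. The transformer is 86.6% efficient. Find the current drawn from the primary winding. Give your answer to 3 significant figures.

V_s = 240 × 154/2065 = 17.898 V.
I_s = V_s/R = 17.898/16.8 = 1.0654 A.
P_out = V_s I_s = 17.898 × 1.0654 = 19.068 W.
P_in = P_out/η = 19.068/0.866 = 22.019 W.
I_p = P_in/V_p = 22.019/240 = 0.0917 A.

I_p ≈ 0.0917 A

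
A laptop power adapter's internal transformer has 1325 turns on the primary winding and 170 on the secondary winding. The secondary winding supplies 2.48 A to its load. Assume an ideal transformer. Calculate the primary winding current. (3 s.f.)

I_p ≈ 0.318 A

For an ideal transformer I_p/I_s = N_s/N_p, so I_p = 2.48 × 170/1325 = 0.318 A.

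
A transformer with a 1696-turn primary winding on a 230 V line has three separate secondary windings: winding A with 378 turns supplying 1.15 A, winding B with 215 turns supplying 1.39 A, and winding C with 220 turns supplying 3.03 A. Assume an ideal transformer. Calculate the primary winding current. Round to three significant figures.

I_p ≈ 0.826 A

V_A = 230 × 378/1696 = 51.262 V; V_B = 230 × 215/1696 = 29.157 V; V_C = 230 × 220/1696 = 29.835 V.
P_out = V_A I_A + V_B I_B + V_C I_C = 51.262×1.15 + 29.157×1.39 + 29.835×3.03 = 58.951 + 40.528 + 90.400 = 189.88 W.
Ideal ⇒ P_in = P_out, so I_p = P_out/V_p = 189.88/230 = 0.826 A.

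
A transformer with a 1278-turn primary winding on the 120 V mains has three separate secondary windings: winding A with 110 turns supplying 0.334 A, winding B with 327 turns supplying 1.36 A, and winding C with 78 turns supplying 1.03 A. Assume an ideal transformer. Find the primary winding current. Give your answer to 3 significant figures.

V_A = 120 × 110/1278 = 10.329 V; V_B = 120 × 327/1278 = 30.704 V; V_C = 120 × 78/1278 = 7.3239 V.
P_out = V_A I_A + V_B I_B + V_C I_C = 10.329×0.334 + 30.704×1.36 + 7.3239×1.03 = 3.4498 + 41.758 + 7.5437 = 52.751 W.
Ideal ⇒ P_in = P_out, so I_p = P_out/V_p = 52.751/120 = 0.440 A.

I_p ≈ 0.440 A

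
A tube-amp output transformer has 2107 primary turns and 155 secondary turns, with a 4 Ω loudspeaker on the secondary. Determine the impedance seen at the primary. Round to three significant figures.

Z_p ≈ 739 Ω

Z_p = (N_p/N_s)² × Z_s = (2107/155)² × 4 = 739 Ω.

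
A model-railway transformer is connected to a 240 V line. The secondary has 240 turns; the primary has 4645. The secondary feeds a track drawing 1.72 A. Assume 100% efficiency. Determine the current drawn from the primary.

I_p ≈ 0.0889 A

For an ideal transformer I_p N_p = I_s N_s, so I_p = 1.72 × 240/4645 = 0.0889 A.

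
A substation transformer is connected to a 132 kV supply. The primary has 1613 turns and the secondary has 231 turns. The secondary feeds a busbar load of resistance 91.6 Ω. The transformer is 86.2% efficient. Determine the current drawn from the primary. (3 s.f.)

V_s = 132000 × 231/1613 = 18904 V.
I_s = V_s/R = 18904/91.6 = 206.37 A.
P_out = V_s I_s = 18904 × 206.37 = 3.9013×10^6 W.
P_in = P_out/η = 3.9013×10^6/0.862 = 4.5259×10^6 W.
I_p = P_in/V_p = 4.5259×10^6/132000 = 34.3 A.

I_p ≈ 34.3 A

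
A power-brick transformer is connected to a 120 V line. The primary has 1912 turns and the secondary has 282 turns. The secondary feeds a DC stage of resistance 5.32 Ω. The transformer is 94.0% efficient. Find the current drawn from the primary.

I_p ≈ 0.522 A

V_s = 120 × 282/1912 = 17.699 V.
I_s = V_s/R = 17.699/5.32 = 3.3268 A.
P_out = V_s I_s = 17.699 × 3.3268 = 58.881 W.
P_in = P_out/η = 58.881/0.940 = 62.639 W.
I_p = P_in/V_p = 62.639/120 = 0.522 A.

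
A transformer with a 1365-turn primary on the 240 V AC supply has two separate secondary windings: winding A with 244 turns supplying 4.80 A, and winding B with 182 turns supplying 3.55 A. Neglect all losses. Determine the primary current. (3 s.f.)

V_A = 240 × 244/1365 = 42.901 V; V_B = 240 × 182/1365 = 32.000 V.
P_out = V_A I_A + V_B I_B = 42.901×4.80 + 32.000×3.55 = 205.93 + 113.60 = 319.53 W.
Ideal ⇒ P_in = P_out, so I_p = P_out/V_p = 319.53/240 = 1.33 A.

I_p ≈ 1.33 A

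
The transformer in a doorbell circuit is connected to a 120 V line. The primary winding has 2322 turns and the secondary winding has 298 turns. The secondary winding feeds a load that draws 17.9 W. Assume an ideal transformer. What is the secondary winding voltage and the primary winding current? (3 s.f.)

V_s ≈ 15.4 V, I_p ≈ 0.149 A

V_s = V_p × N_s/N_p = 120 × 298/2322 = 15.401 V.
I_s = P/V_s = 17.9/15.401 = 1.1623 A.
I_p = I_s × N_s/N_p = 1.1623 × 298/2322 = 0.149 A.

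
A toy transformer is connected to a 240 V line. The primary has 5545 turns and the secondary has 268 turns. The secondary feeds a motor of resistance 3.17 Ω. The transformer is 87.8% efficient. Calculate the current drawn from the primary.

V_s = 240 × 268/5545 = 11.600 V.
I_s = V_s/R = 11.600/3.17 = 3.6592 A.
P_out = V_s I_s = 11.600 × 3.6592 = 42.445 W.
P_in = P_out/η = 42.445/0.878 = 48.343 W.
I_p = P_in/V_p = 48.343/240 = 0.201 A.

I_p ≈ 0.201 A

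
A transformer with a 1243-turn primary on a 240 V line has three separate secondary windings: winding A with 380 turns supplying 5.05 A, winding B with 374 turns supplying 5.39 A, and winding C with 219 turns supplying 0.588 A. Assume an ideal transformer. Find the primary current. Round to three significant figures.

V_A = 240 × 380/1243 = 73.371 V; V_B = 240 × 374/1243 = 72.212 V; V_C = 240 × 219/1243 = 42.285 V.
P_out = V_A I_A + V_B I_B + V_C I_C = 73.371×5.05 + 72.212×5.39 + 42.285×0.588 = 370.52 + 389.22 + 24.863 = 784.61 W.
Ideal ⇒ P_in = P_out, so I_p = P_out/V_p = 784.61/240 = 3.27 A.

I_p ≈ 3.27 A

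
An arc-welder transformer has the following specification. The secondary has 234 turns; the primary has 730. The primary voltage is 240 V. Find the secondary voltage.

V_s ≈ 76.9 V

V_s/V_p = N_s/N_p, so V_s = 240 × 234/730 = 76.9 V.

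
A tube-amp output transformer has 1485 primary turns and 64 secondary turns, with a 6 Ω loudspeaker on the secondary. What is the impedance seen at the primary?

Z_p = (N_p/N_s)² × Z_s = (1485/64)² × 6 = 3230 Ω.

Z_p ≈ 3230 Ω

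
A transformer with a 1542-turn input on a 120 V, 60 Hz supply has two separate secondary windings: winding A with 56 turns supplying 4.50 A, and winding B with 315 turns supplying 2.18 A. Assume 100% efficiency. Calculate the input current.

V_A = 120 × 56/1542 = 4.3580 V; V_B = 120 × 315/1542 = 24.514 V.
P_out = V_A I_A + V_B I_B = 4.3580×4.50 + 24.514×2.18 = 19.611 + 53.440 = 73.051 W.
Ideal ⇒ P_in = P_out, so I_in = P_out/V_in = 73.051/120 = 0.609 A.

I_in ≈ 0.609 A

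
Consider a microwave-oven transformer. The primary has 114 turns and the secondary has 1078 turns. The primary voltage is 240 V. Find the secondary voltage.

V_s/V_p = N_s/N_p, so V_s = 240 × 1078/114 = 2270 V.

V_s ≈ 2270 V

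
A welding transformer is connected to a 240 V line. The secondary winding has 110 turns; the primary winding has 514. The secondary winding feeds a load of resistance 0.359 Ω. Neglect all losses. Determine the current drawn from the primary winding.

V_s = V_p × N_s/N_p = 240 × 110/514 = 51.362 V.
I_s = V_s/R = 51.362/0.359 = 143.07 A.
For an ideal transformer I_p N_p = I_s N_s, so I_p = 143.07 × 110/514 = 30.6 A.

I_p ≈ 30.6 A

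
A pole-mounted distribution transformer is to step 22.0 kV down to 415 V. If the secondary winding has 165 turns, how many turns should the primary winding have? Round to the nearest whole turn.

N_p = 8747 turns

N_p/N_s = V_p/V_s, so N_p = 165 × 22000/415 = 8747.0 ≈ 8747 turns.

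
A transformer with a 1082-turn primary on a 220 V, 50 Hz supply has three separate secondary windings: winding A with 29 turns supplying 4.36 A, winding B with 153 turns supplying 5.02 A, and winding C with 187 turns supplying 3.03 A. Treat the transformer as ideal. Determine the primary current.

I_p ≈ 1.35 A

V_A = 220 × 29/1082 = 5.8965 V; V_B = 220 × 153/1082 = 31.109 V; V_C = 220 × 187/1082 = 38.022 V.
P_out = V_A I_A + V_B I_B + V_C I_C = 5.8965×4.36 + 31.109×5.02 + 38.022×3.03 = 25.709 + 156.17 + 115.21 = 297.08 W.
Ideal ⇒ P_in = P_out, so I_p = P_out/V_p = 297.08/220 = 1.35 A.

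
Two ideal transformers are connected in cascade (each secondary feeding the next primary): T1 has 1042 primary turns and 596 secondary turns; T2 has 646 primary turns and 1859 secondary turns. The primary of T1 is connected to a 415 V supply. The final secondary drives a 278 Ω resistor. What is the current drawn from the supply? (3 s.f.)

I_supply ≈ 4.04 A

Secondary of T1: V = 415.00 × 596/1042 = 237.37 V.
Secondary of T2: V = 237.37 × 1859/646 = 683.08 V.
I_load = 683.08/278 = 2.4571 A, so P_out = 683.08 × 2.4571 = 1678.4 W.
All ideal ⇒ P_in = P_out, so I_supply = 1678.4/415 = 4.04 A.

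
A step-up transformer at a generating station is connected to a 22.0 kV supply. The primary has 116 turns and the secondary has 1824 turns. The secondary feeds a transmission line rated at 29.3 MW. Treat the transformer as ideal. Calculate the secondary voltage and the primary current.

V_s ≈ 346000 V, I_p ≈ 1330 A

V_s = V_p × N_s/N_p = 22000 × 1824/116 = 345930 V.
I_s = P/V_s = 2.93×10^7/345930 = 84.699 A.
I_p = I_s × N_s/N_p = 84.699 × 1824/116 = 1330 A.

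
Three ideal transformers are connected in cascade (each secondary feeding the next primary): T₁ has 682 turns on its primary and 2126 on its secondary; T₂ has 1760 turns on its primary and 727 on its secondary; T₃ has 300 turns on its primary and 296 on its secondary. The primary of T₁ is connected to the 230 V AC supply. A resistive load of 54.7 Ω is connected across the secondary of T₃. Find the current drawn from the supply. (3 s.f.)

Secondary of T₁: V = 230.00 × 2126/682 = 716.98 V.
Secondary of T₂: V = 716.98 × 727/1760 = 296.16 V.
Secondary of T₃: V = 296.16 × 296/300 = 292.21 V.
I_load = 292.21/54.7 = 5.3421 A, so P_out = 292.21 × 5.3421 = 1561.0 W.
All ideal ⇒ P_in = P_out, so I_supply = 1561.0/230 = 6.79 A.

I_supply ≈ 6.79 A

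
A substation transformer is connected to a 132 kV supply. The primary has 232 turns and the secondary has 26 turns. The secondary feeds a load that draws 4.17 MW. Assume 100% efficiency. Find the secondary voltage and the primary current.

V_s ≈ 14800 V, I_p ≈ 31.6 A

V_s = V_p × N_s/N_p = 132000 × 26/232 = 14793 V.
I_s = P/V_s = 4.17×10^6/14793 = 281.89 A.
I_p = I_s × N_s/N_p = 281.89 × 26/232 = 31.6 A.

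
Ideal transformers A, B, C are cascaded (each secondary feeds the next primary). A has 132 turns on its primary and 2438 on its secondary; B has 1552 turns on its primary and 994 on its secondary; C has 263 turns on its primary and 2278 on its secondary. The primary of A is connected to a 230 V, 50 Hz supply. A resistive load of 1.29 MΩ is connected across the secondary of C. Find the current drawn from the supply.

I_supply ≈ 1.87 A

Secondary of A: V = 230.00 × 2438/132 = 4248.0 V.
Secondary of B: V = 4248.0 × 994/1552 = 2720.7 V.
Secondary of C: V = 2720.7 × 2278/263 = 23566 V.
I_load = 23566/(1.29×10^6) = 0.018268 A, so P_out = 23566 × 0.018268 = 430.50 W.
All ideal ⇒ P_in = P_out, so I_supply = 430.50/230 = 1.87 A.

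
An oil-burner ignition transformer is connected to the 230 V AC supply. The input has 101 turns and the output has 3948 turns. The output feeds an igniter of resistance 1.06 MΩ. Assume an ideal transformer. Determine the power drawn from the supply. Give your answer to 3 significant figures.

V_out = V_in × N_out/N_in = 230 × 3948/101 = 8990.5 V.
I_out = V_out/R = 8990.5/(1.06×10^6) = 0.0084816 A.
I_in = I_out × N_out/N_in = 0.0084816 × 3948/101 = 0.33154 A.
P = V_in I_in = 230 × 0.33154 = 76.3 W.

P ≈ 76.3 W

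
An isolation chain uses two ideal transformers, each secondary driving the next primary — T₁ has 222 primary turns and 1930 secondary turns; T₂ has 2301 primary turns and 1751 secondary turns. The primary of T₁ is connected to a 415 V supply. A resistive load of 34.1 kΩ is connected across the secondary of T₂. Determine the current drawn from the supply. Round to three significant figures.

After T₁: V = 415.00 × 1930/222 = 3607.9 V.
After T₂: V = 3607.9 × 1751/2301 = 2745.5 V.
I_load = 2745.5/34100 = 0.080513 A, so P_out = 2745.5 × 0.080513 = 221.05 W.
All ideal ⇒ P_in = P_out, so I_supply = 221.05/415 = 0.533 A.

I_supply ≈ 0.533 A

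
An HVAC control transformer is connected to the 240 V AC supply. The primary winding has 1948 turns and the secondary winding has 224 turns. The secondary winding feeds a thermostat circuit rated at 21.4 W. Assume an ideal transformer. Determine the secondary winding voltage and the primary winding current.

V_s = V_p × N_s/N_p = 240 × 224/1948 = 27.598 V.
I_s = P/V_s = 21.4/27.598 = 0.77543 A.
I_p = I_s × N_s/N_p = 0.77543 × 224/1948 = 0.0892 A.

V_s ≈ 27.6 V, I_p ≈ 0.0892 A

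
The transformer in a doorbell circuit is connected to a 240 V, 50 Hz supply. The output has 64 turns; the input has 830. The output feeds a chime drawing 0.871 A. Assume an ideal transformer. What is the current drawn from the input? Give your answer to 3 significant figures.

I_in ≈ 0.0672 A

For an ideal transformer I_in N_in = I_out N_out, so I_in = 0.871 × 64/830 = 0.0672 A.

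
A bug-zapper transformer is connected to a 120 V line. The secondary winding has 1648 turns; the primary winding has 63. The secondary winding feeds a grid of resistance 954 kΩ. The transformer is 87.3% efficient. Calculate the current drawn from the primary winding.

V_s = 120 × 1648/63 = 3139.0 V.
I_s = V_s/R = 3139.0/954000 = 0.0032904 A.
P_out = V_s I_s = 3139.0 × 0.0032904 = 10.329 W.
P_in = P_out/η = 10.329/0.873 = 11.831 W.
I_p = P_in/V_p = 11.831/120 = 0.0986 A.

I_p ≈ 0.0986 A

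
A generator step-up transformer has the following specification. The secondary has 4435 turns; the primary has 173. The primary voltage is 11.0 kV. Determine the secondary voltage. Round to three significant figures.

V_s ≈ 282000 V

V_s/V_p = N_s/N_p, so V_s = 11000 × 4435/173 = 282000 V.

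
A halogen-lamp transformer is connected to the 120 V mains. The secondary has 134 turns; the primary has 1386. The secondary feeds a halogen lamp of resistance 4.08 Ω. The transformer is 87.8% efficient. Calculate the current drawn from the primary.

V_s = 120 × 134/1386 = 11.602 V.
I_s = V_s/R = 11.602/4.08 = 2.8436 A.
P_out = V_s I_s = 11.602 × 2.8436 = 32.990 W.
P_in = P_out/η = 32.990/0.878 = 37.574 W.
I_p = P_in/V_p = 37.574/120 = 0.313 A.

I_p ≈ 0.313 A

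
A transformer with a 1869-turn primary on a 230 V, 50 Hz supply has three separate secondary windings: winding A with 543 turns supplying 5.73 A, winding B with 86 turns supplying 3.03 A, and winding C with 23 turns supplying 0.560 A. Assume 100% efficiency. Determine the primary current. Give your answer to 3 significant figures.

V_A = 230 × 543/1869 = 66.822 V; V_B = 230 × 86/1869 = 10.583 V; V_C = 230 × 23/1869 = 2.8304 V.
P_out = V_A I_A + V_B I_B + V_C I_C = 66.822×5.73 + 10.583×3.03 + 2.8304×0.560 = 382.89 + 32.067 + 1.5850 = 416.54 W.
Ideal ⇒ P_in = P_out, so I_p = P_out/V_p = 416.54/230 = 1.81 A.

I_p ≈ 1.81 A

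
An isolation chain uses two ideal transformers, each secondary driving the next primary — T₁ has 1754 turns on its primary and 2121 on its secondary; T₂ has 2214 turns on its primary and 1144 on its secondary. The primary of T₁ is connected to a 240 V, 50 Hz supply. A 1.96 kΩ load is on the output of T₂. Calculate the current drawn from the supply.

After T₁: V = 240.00 × 2121/1754 = 290.22 V.
After T₂: V = 290.22 × 1144/2214 = 149.96 V.
I_load = 149.96/1960 = 0.076509 A, so P_out = 149.96 × 0.076509 = 11.473 W.
All ideal ⇒ P_in = P_out, so I_supply = 11.473/240 = 0.0478 A.

I_supply ≈ 0.0478 A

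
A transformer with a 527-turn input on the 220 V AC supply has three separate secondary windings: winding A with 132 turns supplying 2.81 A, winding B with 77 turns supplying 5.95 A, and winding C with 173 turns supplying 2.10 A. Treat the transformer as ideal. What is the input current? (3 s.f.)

V_A = 220 × 132/527 = 55.104 V; V_B = 220 × 77/527 = 32.144 V; V_C = 220 × 173/527 = 72.220 V.
P_out = V_A I_A + V_B I_B + V_C I_C = 55.104×2.81 + 32.144×5.95 + 72.220×2.10 = 154.84 + 191.26 + 151.66 = 497.76 W.
Ideal ⇒ P_in = P_out, so I_in = P_out/V_in = 497.76/220 = 2.26 A.

I_in ≈ 2.26 A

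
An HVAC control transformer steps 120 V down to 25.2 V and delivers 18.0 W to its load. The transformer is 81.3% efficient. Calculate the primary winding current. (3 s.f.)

P_in = P_out/η = 18.0/0.813 = 22.140 W.
I_p = P_in/V_p = 22.140/120 = 0.185 A.

I_p ≈ 0.185 A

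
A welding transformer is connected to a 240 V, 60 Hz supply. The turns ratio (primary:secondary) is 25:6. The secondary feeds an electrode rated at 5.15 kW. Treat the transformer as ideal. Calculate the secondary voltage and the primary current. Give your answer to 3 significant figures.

V_s = V_p × N_s/N_p = 240 × 6/25 = 57.600 V.
I_s = P/V_s = 5150/57.600 = 89.410 A.
I_p = I_s × N_s/N_p = 89.410 × 6/25 = 21.5 A.

V_s ≈ 57.6 V, I_p ≈ 21.5 A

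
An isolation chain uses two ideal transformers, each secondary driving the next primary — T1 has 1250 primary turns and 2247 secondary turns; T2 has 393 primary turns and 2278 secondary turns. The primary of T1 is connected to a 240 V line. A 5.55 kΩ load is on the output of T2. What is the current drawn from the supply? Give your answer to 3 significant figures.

I_supply ≈ 4.69 A

Secondary of T1: V = 240.00 × 2247/1250 = 431.42 V.
Secondary of T2: V = 431.42 × 2278/393 = 2500.7 V.
I_load = 2500.7/5550 = 0.45058 A, so P_out = 2500.7 × 0.45058 = 1126.8 W.
All ideal ⇒ P_in = P_out, so I_supply = 1126.8/240 = 4.69 A.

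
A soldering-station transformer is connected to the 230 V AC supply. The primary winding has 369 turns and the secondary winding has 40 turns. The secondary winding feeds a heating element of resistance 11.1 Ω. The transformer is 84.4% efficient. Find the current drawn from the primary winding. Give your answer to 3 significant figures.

V_s = 230 × 40/369 = 24.932 V.
I_s = V_s/R = 24.932/11.1 = 2.2461 A.
P_out = V_s I_s = 24.932 × 2.2461 = 56.002 W.
P_in = P_out/η = 56.002/0.844 = 66.353 W.
I_p = P_in/V_p = 66.353/230 = 0.288 A.

I_p ≈ 0.288 A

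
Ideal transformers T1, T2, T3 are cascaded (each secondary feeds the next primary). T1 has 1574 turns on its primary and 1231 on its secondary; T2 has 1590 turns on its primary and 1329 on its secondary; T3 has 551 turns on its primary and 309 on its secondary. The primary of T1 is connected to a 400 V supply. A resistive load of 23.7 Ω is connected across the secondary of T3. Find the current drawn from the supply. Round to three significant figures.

I_supply ≈ 2.27 A

After T1: V = 400.00 × 1231/1574 = 312.83 V.
After T2: V = 312.83 × 1329/1590 = 261.48 V.
After T3: V = 261.48 × 309/551 = 146.64 V.
I_load = 146.64/23.7 = 6.1873 A, so P_out = 146.64 × 6.1873 = 907.29 W.
All ideal ⇒ P_in = P_out, so I_supply = 907.29/400 = 2.27 A.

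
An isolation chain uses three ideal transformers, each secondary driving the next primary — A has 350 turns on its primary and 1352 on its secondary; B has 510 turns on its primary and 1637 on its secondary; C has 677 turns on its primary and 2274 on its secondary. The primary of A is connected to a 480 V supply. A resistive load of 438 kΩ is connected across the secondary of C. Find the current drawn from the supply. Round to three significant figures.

I_supply ≈ 1.90 A

After A: V = 480.00 × 1352/350 = 1854.2 V.
After B: V = 1854.2 × 1637/510 = 5951.5 V.
After C: V = 5951.5 × 2274/677 = 19991 V.
I_load = 19991/438000 = 0.045641 A, so P_out = 19991 × 0.045641 = 912.40 W.
All ideal ⇒ P_in = P_out, so I_supply = 912.40/480 = 1.90 A.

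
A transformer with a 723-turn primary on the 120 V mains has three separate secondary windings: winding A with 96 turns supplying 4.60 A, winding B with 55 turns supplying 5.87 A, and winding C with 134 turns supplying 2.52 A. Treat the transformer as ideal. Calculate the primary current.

I_p ≈ 1.52 A

V_A = 120 × 96/723 = 15.934 V; V_B = 120 × 55/723 = 9.1286 V; V_C = 120 × 134/723 = 22.241 V.
P_out = V_A I_A + V_B I_B + V_C I_C = 15.934×4.60 + 9.1286×5.87 + 22.241×2.52 = 73.295 + 53.585 + 56.046 = 182.93 W.
Ideal ⇒ P_in = P_out, so I_p = P_out/V_p = 182.93/120 = 1.52 A.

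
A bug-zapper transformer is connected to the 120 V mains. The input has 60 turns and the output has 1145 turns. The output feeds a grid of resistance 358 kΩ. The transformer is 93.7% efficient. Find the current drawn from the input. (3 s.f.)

V_out = 120 × 1145/60 = 2290.0 V.
I_out = V_out/R = 2290.0/358000 = 0.0063966 A.
P_out = V_out I_out = 2290.0 × 0.0063966 = 14.648 W.
P_in = P_out/η = 14.648/0.937 = 15.633 W.
I_in = P_in/V_in = 15.633/120 = 0.130 A.

I_in ≈ 0.130 A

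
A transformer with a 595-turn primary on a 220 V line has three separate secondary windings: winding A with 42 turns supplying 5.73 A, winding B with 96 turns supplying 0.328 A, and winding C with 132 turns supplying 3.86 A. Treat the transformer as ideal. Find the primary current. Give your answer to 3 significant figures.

I_p ≈ 1.31 A

V_A = 220 × 42/595 = 15.529 V; V_B = 220 × 96/595 = 35.496 V; V_C = 220 × 132/595 = 48.807 V.
P_out = V_A I_A + V_B I_B + V_C I_C = 15.529×5.73 + 35.496×0.328 + 48.807×3.86 = 88.984 + 11.643 + 188.39 = 289.02 W.
Ideal ⇒ P_in = P_out, so I_p = P_out/V_p = 289.02/220 = 1.31 A.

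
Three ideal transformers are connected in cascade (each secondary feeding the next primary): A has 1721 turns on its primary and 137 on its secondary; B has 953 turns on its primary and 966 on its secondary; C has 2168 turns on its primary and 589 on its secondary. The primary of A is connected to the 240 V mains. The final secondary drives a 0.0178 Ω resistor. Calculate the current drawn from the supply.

I_supply ≈ 6.48 A

Secondary of A: V = 240.00 × 137/1721 = 19.105 V.
Secondary of B: V = 19.105 × 966/953 = 19.366 V.
Secondary of C: V = 19.366 × 589/2168 = 5.2613 V.
I_load = 5.2613/0.0178 = 295.58 A, so P_out = 5.2613 × 295.58 = 1555.1 W.
All ideal ⇒ P_in = P_out, so I_supply = 1555.1/240 = 6.48 A.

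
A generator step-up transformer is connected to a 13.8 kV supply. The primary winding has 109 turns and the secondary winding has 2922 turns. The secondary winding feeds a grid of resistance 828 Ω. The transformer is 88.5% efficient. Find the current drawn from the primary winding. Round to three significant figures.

I_p ≈ 13500 A

V_s = 13800 × 2922/109 = 369940 V.
I_s = V_s/R = 369940/828 = 446.79 A.
P_out = V_s I_s = 369940 × 446.79 = 1.6529×10^8 W.
P_in = P_out/η = 1.6529×10^8/0.885 = 1.8676×10^8 W.
I_p = P_in/V_p = 1.8676×10^8/13800 = 13500 A.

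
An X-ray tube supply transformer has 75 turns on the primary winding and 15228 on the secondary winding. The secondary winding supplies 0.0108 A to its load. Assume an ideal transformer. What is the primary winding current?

I_p ≈ 2.19 A

For an ideal transformer I_p/I_s = N_s/N_p, so I_p = 0.0108 × 15228/75 = 2.19 A.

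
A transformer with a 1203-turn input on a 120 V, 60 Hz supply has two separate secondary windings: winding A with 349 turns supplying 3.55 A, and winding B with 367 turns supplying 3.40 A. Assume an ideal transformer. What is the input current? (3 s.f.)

I_in ≈ 2.07 A

V_A = 120 × 349/1203 = 34.813 V; V_B = 120 × 367/1203 = 36.608 V.
P_out = V_A I_A + V_B I_B = 34.813×3.55 + 36.608×3.40 = 123.59 + 124.47 = 248.05 W.
Ideal ⇒ P_in = P_out, so I_in = P_out/V_in = 248.05/120 = 2.07 A.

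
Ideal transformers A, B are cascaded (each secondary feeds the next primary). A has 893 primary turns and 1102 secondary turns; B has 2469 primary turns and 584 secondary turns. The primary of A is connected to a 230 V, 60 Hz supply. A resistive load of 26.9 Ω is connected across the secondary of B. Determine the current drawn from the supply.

I_supply ≈ 0.728 A

After A: V = 230.00 × 1102/893 = 283.83 V.
After B: V = 283.83 × 584/2469 = 67.135 V.
I_load = 67.135/26.9 = 2.4957 A, so P_out = 67.135 × 2.4957 = 167.55 W.
All ideal ⇒ P_in = P_out, so I_supply = 167.55/230 = 0.728 A.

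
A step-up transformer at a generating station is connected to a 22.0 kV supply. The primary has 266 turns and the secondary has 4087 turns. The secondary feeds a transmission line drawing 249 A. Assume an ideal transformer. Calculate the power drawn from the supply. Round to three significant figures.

P ≈ 8.42×10^7 W

I_p = I_s × N_s/N_p = 249 × 4087/266 = 3825.8 A.
P = V_p I_p = 22000 × 3825.8 = 8.42×10^7 W.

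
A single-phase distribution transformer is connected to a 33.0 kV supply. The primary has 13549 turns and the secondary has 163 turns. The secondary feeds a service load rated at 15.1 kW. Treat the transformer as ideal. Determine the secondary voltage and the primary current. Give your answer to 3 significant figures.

V_s ≈ 397 V, I_p ≈ 0.458 A

V_s = V_p × N_s/N_p = 33000 × 163/13549 = 397.00 V.
I_s = P/V_s = 15100/397.00 = 38.035 A.
I_p = I_s × N_s/N_p = 38.035 × 163/13549 = 0.458 A.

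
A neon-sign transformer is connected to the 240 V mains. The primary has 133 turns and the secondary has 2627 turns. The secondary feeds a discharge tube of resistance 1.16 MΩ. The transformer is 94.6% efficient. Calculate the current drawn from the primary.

V_s = 240 × 2627/133 = 4740.5 V.
I_s = V_s/R = 4740.5/(1.16×10^6) = 0.0040866 A.
P_out = V_s I_s = 4740.5 × 0.0040866 = 19.372 W.
P_in = P_out/η = 19.372/0.946 = 20.478 W.
I_p = P_in/V_p = 20.478/240 = 0.0853 A.

I_p ≈ 0.0853 A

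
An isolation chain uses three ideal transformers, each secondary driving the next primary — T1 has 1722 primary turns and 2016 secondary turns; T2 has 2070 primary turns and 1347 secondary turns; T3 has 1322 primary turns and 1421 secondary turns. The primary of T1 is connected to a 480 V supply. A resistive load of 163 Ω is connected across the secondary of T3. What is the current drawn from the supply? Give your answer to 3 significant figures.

Secondary of T1: V = 480.00 × 2016/1722 = 561.95 V.
Secondary of T2: V = 561.95 × 1347/2070 = 365.68 V.
Secondary of T3: V = 365.68 × 1421/1322 = 393.06 V.
I_load = 393.06/163 = 2.4114 A, so P_out = 393.06 × 2.4114 = 947.83 W.
All ideal ⇒ P_in = P_out, so I_supply = 947.83/480 = 1.97 A.

I_supply ≈ 1.97 A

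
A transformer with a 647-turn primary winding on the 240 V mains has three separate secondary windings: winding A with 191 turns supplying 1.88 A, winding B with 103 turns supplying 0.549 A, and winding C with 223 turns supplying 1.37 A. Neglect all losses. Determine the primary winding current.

I_p ≈ 1.11 A

V_A = 240 × 191/647 = 70.850 V; V_B = 240 × 103/647 = 38.207 V; V_C = 240 × 223/647 = 82.720 V.
P_out = V_A I_A + V_B I_B + V_C I_C = 70.850×1.88 + 38.207×0.549 + 82.720×1.37 = 133.20 + 20.976 + 113.33 = 267.50 W.
Ideal ⇒ P_in = P_out, so I_p = P_out/V_p = 267.50/240 = 1.11 A.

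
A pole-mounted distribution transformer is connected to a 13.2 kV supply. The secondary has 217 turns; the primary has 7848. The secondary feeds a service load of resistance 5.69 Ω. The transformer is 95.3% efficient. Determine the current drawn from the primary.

I_p ≈ 1.86 A

V_s = 13200 × 217/7848 = 364.98 V.
I_s = V_s/R = 364.98/5.69 = 64.145 A.
P_out = V_s I_s = 364.98 × 64.145 = 23412 W.
P_in = P_out/η = 23412/0.953 = 24567 W.
I_p = P_in/V_p = 24567/13200 = 1.86 A.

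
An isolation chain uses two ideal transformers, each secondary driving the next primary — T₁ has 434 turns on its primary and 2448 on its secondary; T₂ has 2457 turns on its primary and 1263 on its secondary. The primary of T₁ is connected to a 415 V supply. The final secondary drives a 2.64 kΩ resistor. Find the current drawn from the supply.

Secondary of T₁: V = 415.00 × 2448/434 = 2340.8 V.
Secondary of T₂: V = 2340.8 × 1263/2457 = 1203.3 V.
I_load = 1203.3/2640 = 0.45579 A, so P_out = 1203.3 × 0.45579 = 548.44 W.
All ideal ⇒ P_in = P_out, so I_supply = 548.44/415 = 1.32 A.

I_supply ≈ 1.32 A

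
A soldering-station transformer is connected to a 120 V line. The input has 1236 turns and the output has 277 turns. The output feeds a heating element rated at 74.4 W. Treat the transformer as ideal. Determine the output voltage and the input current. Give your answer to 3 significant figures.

V_out ≈ 26.9 V, I_in ≈ 0.620 A

V_out = V_in × N_out/N_in = 120 × 277/1236 = 26.893 V.
I_out = P/V_out = 74.4/26.893 = 2.7665 A.
I_in = I_out × N_out/N_in = 2.7665 × 277/1236 = 0.620 A.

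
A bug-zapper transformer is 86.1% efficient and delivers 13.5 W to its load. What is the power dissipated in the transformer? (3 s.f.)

P_in = P_out/η = 13.5/0.861 = 15.6794 W.
P_loss = P_in − P_out = 15.6794 − 13.5 = 2.18 W.

P_loss ≈ 2.18 W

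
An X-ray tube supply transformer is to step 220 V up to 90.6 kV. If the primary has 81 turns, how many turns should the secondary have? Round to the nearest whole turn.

N_s = 33357 turns

N_s/N_p = V_s/V_p, so N_s = 81 × 90600/220 = 33357.3 ≈ 33357 turns.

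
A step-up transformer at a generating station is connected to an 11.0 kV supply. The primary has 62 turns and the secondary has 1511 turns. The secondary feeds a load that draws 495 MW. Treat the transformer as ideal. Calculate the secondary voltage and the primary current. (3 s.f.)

V_s = V_p × N_s/N_p = 11000 × 1511/62 = 268080 V.
I_s = P/V_s = 4.95×10^8/268080 = 1846.5 A.
I_p = I_s × N_s/N_p = 1846.5 × 1511/62 = 45000 A.

V_s ≈ 268000 V, I_p ≈ 45000 A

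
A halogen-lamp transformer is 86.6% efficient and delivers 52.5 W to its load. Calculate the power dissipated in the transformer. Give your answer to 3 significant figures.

P_loss ≈ 8.12 W

P_in = P_out/η = 52.5/0.866 = 60.6236 W.
P_loss = P_in − P_out = 60.6236 − 52.5 = 8.12 W.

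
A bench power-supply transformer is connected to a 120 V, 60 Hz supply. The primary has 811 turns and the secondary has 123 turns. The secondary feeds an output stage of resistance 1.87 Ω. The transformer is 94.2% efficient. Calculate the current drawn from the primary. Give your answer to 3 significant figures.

V_s = 120 × 123/811 = 18.200 V.
I_s = V_s/R = 18.200/1.87 = 9.7325 A.
P_out = V_s I_s = 18.200 × 9.7325 = 177.13 W.
P_in = P_out/η = 177.13/0.942 = 188.03 W.
I_p = P_in/V_p = 188.03/120 = 1.57 A.

I_p ≈ 1.57 A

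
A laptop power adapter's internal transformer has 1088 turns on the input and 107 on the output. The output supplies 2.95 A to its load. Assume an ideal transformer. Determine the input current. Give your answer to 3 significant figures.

For an ideal transformer I_in/I_out = N_out/N_in, so I_in = 2.95 × 107/1088 = 0.290 A.

I_in ≈ 0.290 A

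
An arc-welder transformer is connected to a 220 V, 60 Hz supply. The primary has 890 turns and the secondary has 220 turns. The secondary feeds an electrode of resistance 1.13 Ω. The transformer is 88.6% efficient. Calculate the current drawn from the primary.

I_p ≈ 13.4 A

V_s = 220 × 220/890 = 54.382 V.
I_s = V_s/R = 54.382/1.13 = 48.126 A.
P_out = V_s I_s = 54.382 × 48.126 = 2617.2 W.
P_in = P_out/η = 2617.2/0.886 = 2953.9 W.
I_p = P_in/V_p = 2953.9/220 = 13.4 A.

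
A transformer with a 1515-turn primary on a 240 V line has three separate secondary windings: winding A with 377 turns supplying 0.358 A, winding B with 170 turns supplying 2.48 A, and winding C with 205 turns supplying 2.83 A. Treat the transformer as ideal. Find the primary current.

I_p ≈ 0.750 A

V_A = 240 × 377/1515 = 59.723 V; V_B = 240 × 170/1515 = 26.931 V; V_C = 240 × 205/1515 = 32.475 V.
P_out = V_A I_A + V_B I_B + V_C I_C = 59.723×0.358 + 26.931×2.48 + 32.475×2.83 = 21.381 + 66.788 + 91.905 = 180.07 W.
Ideal ⇒ P_in = P_out, so I_p = P_out/V_p = 180.07/240 = 0.750 A.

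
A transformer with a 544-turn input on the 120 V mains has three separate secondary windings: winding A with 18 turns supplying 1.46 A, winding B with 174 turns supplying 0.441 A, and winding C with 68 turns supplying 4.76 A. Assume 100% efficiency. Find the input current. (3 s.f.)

I_in ≈ 0.784 A

V_A = 120 × 18/544 = 3.9706 V; V_B = 120 × 174/544 = 38.382 V; V_C = 120 × 68/544 = 15.000 V.
P_out = V_A I_A + V_B I_B + V_C I_C = 3.9706×1.46 + 38.382×0.441 + 15.000×4.76 = 5.7971 + 16.927 + 71.400 = 94.124 W.
Ideal ⇒ P_in = P_out, so I_in = P_out/V_in = 94.124/120 = 0.784 A.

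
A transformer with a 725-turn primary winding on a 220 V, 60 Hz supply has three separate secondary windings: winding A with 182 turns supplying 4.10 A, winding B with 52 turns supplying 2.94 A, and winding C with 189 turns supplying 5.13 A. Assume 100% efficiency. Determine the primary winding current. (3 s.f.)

I_p ≈ 2.58 A

V_A = 220 × 182/725 = 55.228 V; V_B = 220 × 52/725 = 15.779 V; V_C = 220 × 189/725 = 57.352 V.
P_out = V_A I_A + V_B I_B + V_C I_C = 55.228×4.10 + 15.779×2.94 + 57.352×5.13 = 226.43 + 46.391 + 294.21 = 567.04 W.
Ideal ⇒ P_in = P_out, so I_p = P_out/V_p = 567.04/220 = 2.58 A.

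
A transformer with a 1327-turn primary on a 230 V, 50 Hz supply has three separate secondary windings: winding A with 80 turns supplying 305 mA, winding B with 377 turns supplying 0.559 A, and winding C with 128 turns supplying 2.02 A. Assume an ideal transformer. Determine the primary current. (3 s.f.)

I_p ≈ 0.372 A

V_A = 230 × 80/1327 = 13.866 V; V_B = 230 × 377/1327 = 65.343 V; V_C = 230 × 128/1327 = 22.185 V.
P_out = V_A I_A + V_B I_B + V_C I_C = 13.866×0.305 + 65.343×0.559 + 22.185×2.02 = 4.2291 + 36.527 + 44.814 = 85.570 W.
Ideal ⇒ P_in = P_out, so I_p = P_out/V_p = 85.570/230 = 0.372 A.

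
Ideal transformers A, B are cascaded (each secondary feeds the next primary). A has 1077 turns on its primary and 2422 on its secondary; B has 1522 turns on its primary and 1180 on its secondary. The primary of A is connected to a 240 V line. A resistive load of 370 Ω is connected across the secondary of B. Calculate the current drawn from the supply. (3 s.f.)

I_supply ≈ 1.97 A

After A: V = 240.00 × 2422/1077 = 539.72 V.
After B: V = 539.72 × 1180/1522 = 418.44 V.
I_load = 418.44/370 = 1.1309 A, so P_out = 418.44 × 1.1309 = 473.23 W.
All ideal ⇒ P_in = P_out, so I_supply = 473.23/240 = 1.97 A.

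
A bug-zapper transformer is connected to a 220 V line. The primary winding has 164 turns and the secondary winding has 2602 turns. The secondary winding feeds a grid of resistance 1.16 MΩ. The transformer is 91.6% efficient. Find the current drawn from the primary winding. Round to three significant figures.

I_p ≈ 0.0521 A

V_s = 220 × 2602/164 = 3490.5 V.
I_s = V_s/R = 3490.5/(1.16×10^6) = 0.0030090 A.
P_out = V_s I_s = 3490.5 × 0.0030090 = 10.503 W.
P_in = P_out/η = 10.503/0.916 = 11.466 W.
I_p = P_in/V_p = 11.466/220 = 0.0521 A.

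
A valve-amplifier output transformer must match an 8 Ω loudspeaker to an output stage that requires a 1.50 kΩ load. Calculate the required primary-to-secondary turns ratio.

N_p/N_s ≈ 13.7

Z_p/Z_s = (N_p/N_s)², so N_p/N_s = √(1500/8) = √188 = 13.7.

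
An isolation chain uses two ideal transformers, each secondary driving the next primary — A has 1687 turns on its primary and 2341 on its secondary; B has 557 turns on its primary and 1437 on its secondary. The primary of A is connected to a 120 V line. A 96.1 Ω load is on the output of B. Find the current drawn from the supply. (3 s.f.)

Secondary of A: V = 120.00 × 2341/1687 = 166.52 V.
Secondary of B: V = 166.52 × 1437/557 = 429.60 V.
I_load = 429.60/96.1 = 4.4704 A, so P_out = 429.60 × 4.4704 = 1920.5 W.
All ideal ⇒ P_in = P_out, so I_supply = 1920.5/120 = 16.0 A.

I_supply ≈ 16.0 A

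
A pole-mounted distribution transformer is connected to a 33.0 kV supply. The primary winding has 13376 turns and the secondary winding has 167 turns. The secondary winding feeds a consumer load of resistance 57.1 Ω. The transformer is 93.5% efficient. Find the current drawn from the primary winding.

V_s = 33000 × 167/13376 = 412.01 V.
I_s = V_s/R = 412.01/57.1 = 7.2155 A.
P_out = V_s I_s = 412.01 × 7.2155 = 2972.8 W.
P_in = P_out/η = 2972.8/0.935 = 3179.5 W.
I_p = P_in/V_p = 3179.5/33000 = 0.0963 A.

I_p ≈ 0.0963 A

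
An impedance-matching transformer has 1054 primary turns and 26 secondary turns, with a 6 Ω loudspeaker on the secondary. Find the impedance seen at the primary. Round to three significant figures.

Z_p = (N_p/N_s)² × Z_s = (1054/26)² × 6 = 9860 Ω.

Z_p ≈ 9860 Ω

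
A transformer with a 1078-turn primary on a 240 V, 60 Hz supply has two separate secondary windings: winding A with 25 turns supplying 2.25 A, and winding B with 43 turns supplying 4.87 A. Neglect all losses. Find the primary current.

I_p ≈ 0.246 A

V_A = 240 × 25/1078 = 5.5659 V; V_B = 240 × 43/1078 = 9.5733 V.
P_out = V_A I_A + V_B I_B = 5.5659×2.25 + 9.5733×4.87 = 12.523 + 46.622 = 59.145 W.
Ideal ⇒ P_in = P_out, so I_p = P_out/V_p = 59.145/240 = 0.246 A.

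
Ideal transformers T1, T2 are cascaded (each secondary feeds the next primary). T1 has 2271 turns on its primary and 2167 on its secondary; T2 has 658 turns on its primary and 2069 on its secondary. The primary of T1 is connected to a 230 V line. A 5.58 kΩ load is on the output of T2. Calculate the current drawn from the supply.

After T1: V = 230.00 × 2167/2271 = 219.47 V.
After T2: V = 219.47 × 2069/658 = 690.09 V.
I_load = 690.09/5580 = 0.12367 A, so P_out = 690.09 × 0.12367 = 85.344 W.
All ideal ⇒ P_in = P_out, so I_supply = 85.344/230 = 0.371 A.

I_supply ≈ 0.371 A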